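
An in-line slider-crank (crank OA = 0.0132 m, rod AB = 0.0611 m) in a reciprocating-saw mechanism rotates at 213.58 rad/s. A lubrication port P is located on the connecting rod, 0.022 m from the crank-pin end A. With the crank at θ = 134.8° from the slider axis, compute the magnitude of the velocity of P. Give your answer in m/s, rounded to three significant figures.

ω = 213.6 rad/s.  Crank-pin speed |V_A| = rω = 2.8193 m/s, perpendicular to OA.
Rod angle: sinφ = −(r/L) sinθ ⇒ φ = -8.818°; ω_rod = −rω cosθ/√(L²−r²sin²θ) = +32.902 rad/s.
V_P = V_A + ω_rod × AP, with AP = 0.022 m along the rod.
Components: V_Px = −rω sinθ − a·ω_rod·sinφ = -1.8895 m/s;  V_Py = rω cosθ + a·ω_rod·cosφ = -1.2713 m/s.
|V_P| = √(V_Px² + V_Py²) = 2.2773 m/s.

2.28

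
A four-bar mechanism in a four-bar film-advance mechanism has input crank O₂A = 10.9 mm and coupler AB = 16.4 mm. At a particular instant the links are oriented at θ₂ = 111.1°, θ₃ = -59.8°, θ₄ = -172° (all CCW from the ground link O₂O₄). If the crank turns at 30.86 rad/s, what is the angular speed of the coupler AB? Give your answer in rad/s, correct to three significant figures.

21.6

ω₂ = 30.86 rad/s
Differentiating the loop-closure r₂e^{iθ₂}+r₃e^{iθ₃}=r₁+r₄e^{iθ₄} gives r₂ω₂e^{iθ₂}+r₃ω₃e^{iθ₃}=r₄ω₄e^{iθ₄}.
Eliminating the other unknown: ω₃ = r₂ω₂ sin(θ₄−θ₂) / [r₃ sin(θ₃−θ₄)].
Numerator sine = +0.97398; denominator sine = +0.92587.
Result = 0.0109·30.86·(+0.97398) / (0.0164·(+0.92587)) = +21.576 rad/s; magnitude 21.576 rad/s.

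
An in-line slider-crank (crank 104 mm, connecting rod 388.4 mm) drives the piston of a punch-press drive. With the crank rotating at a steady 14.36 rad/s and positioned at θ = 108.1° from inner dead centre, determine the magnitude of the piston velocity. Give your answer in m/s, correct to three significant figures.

ω = 14.36 rad/s
For an in-line slider-crank, x = r cosθ + √(L² − r² sin²θ), so v = −rω sinθ·[1 + r cosθ/√(L² − r² sin²θ)].
With r = 0.104 m, L = 0.3884 m, θ = 108.1°: √(L² − r² sin²θ) = 0.37561 m.
v = −0.104·14.36·0.95052·[1 + 0.104·-0.31068/0.37561] = -1.2974 m/s.
|v| = 1.2974 m/s.

1.30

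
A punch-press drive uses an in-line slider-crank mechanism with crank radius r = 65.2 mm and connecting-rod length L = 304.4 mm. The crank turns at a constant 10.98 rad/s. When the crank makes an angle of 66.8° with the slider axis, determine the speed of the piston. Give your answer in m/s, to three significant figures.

0.715

ω = 10.98 rad/s
For an in-line slider-crank, x = r cosθ + √(L² − r² sin²θ), so v = −rω sinθ·[1 + r cosθ/√(L² − r² sin²θ)].
With r = 0.0652 m, L = 0.3044 m, θ = 66.8°: √(L² − r² sin²θ) = 0.29844 m.
v = −0.0652·10.98·0.91914·[1 + 0.0652·0.39394/0.29844] = -0.71464 m/s.
|v| = 0.71464 m/s.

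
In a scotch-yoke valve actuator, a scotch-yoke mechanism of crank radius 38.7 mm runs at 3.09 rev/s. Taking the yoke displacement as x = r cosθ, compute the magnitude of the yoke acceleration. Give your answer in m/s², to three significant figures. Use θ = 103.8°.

3.48

ω = 19.42 rad/s (from 3.09 rev/s).
x = r cosθ ⇒ ẍ = −rω² cosθ (ω constant).
|a| = rω²|cosθ| = 0.0387·(19.42)²·|cos 103.8°| = 3.4797 m/s².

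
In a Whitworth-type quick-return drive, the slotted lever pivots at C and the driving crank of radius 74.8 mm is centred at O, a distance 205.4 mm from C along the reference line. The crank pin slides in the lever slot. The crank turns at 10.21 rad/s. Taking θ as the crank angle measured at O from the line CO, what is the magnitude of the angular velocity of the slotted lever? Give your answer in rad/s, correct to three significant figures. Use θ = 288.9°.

ω = 10.21 rad/s
Crank pin A relative to C: A = (d + r cosθ, r sinθ); lever angle φ = atan2(r sinθ, d + r cosθ).
Differentiating tanφ: φ̇ = rω(d cosθ + r)/(d² + r² + 2dr cosθ).
d² + r² + 2dr cosθ = |CA|² = 0.0577375 m²;  d cosθ + r = +0.14133 m.
|ω_lever| = |0.0748·10.21·+0.14133| / 0.0577375 = 1.8694 rad/s.

1.87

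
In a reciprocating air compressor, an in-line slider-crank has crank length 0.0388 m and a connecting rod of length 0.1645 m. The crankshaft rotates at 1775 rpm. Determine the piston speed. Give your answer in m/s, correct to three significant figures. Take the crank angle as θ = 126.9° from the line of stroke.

ω = 2π·1775/60 = 185.9 rad/s
For an in-line slider-crank, x = r cosθ + √(L² − r² sin²θ), so v = −rω sinθ·[1 + r cosθ/√(L² − r² sin²θ)].
With r = 0.0388 m, L = 0.1645 m, θ = 126.9°: √(L² − r² sin²θ) = 0.16155 m.
v = −0.0388·185.9·0.79968·[1 + 0.0388·-0.60042/0.16155] = -4.9357 m/s.
|v| = 4.9357 m/s.

4.94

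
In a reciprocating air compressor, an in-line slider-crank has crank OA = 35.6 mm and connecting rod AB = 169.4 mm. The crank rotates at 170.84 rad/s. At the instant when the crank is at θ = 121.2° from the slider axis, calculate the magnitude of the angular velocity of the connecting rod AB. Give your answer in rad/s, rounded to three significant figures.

18.9

ω = 170.8 rad/s
The rod makes angle φ with the slider axis where L sinφ = r sinθ; differentiating, L cosφ·φ̇ = r ω cosθ.
L cosφ = √(L² − r² sin²θ) = 0.16664 m.
|ω_rod| = r ω |cosθ| / √(L² − r² sin²θ) = 0.0356·170.8·0.51803/0.16664 = 18.906 rad/s.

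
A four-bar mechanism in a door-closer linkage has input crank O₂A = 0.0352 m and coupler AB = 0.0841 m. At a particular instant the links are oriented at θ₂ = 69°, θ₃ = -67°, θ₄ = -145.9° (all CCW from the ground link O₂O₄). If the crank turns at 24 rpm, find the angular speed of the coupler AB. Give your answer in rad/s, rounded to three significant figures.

ω₂ = 2.513 rad/s (from 24 rpm).
Differentiating the loop-closure r₂e^{iθ₂}+r₃e^{iθ₃}=r₁+r₄e^{iθ₄} gives r₂ω₂e^{iθ₂}+r₃ω₃e^{iθ₃}=r₄ω₄e^{iθ₄}.
Eliminating the other unknown: ω₃ = r₂ω₂ sin(θ₄−θ₂) / [r₃ sin(θ₃−θ₄)].
Numerator sine = +0.57215; denominator sine = +0.98129.
Result = 0.0352·2.513·(+0.57215) / (0.0841·(+0.98129)) = +0.61333 rad/s; magnitude 0.61333 rad/s.

0.613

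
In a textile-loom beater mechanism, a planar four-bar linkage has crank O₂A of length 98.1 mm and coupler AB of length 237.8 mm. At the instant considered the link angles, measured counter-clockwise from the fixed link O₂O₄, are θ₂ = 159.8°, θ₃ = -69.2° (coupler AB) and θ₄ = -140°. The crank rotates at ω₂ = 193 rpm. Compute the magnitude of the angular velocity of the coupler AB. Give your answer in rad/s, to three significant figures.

7.66

ω₂ = 20.21 rad/s (from 193 rpm).
Differentiating the loop-closure r₂e^{iθ₂}+r₃e^{iθ₃}=r₁+r₄e^{iθ₄} gives r₂ω₂e^{iθ₂}+r₃ω₃e^{iθ₃}=r₄ω₄e^{iθ₄}.
Eliminating the other unknown: ω₃ = r₂ω₂ sin(θ₄−θ₂) / [r₃ sin(θ₃−θ₄)].
Numerator sine = +0.86777; denominator sine = +0.94438.
Result = 0.0981·20.21·(+0.86777) / (0.2378·(+0.94438)) = +7.6613 rad/s; magnitude 7.6613 rad/s.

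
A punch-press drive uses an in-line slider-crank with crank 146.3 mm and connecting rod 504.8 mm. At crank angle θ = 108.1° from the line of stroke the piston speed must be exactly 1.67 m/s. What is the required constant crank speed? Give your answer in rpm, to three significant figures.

For an in-line slider-crank, |v_piston| = rω|sinθ|·[1 + r cosθ/√(L² − r² sin²θ)].
With r = 0.1463 m, L = 0.5048 m, θ = 108.1°: the bracketed kinematic factor |dx/dθ| = 0.12604 m.
ω = v/|dx/dθ| = 1.67/0.12604 = 13.25 rad/s.
N = 60ω/(2π) = 126.53 rpm.

127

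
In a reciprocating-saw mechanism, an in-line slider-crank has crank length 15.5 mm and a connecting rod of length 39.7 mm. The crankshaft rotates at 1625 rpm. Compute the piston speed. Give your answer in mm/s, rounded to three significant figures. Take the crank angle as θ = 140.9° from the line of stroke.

1140

ω = 2π·1625/60 = 170.2 rad/s
For an in-line slider-crank, x = r cosθ + √(L² − r² sin²θ), so v = −rω sinθ·[1 + r cosθ/√(L² − r² sin²θ)].
With r = 0.0155 m, L = 0.0397 m, θ = 140.9°: √(L² − r² sin²θ) = 0.038478 m.
v = −0.0155·170.2·0.63068·[1 + 0.0155·-0.77605/0.038478] = -1.1435 m/s.
|v| = 1.1435 m/s = 1143.5 mm/s.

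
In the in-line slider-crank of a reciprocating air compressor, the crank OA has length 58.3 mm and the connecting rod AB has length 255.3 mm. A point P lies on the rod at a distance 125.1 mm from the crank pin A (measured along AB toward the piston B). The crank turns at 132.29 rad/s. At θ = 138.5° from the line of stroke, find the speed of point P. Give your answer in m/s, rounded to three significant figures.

ω = 132.3 rad/s.  Crank-pin speed |V_A| = rω = 7.7125 m/s, perpendicular to OA.
Rod angle: sinφ = −(r/L) sinθ ⇒ φ = -8.703°; ω_rod = −rω cosθ/√(L²−r²sin²θ) = +22.889 rad/s.
V_P = V_A + ω_rod × AP, with AP = 0.1251 m along the rod.
Components: V_Px = −rω sinθ − a·ω_rod·sinφ = -4.6772 m/s;  V_Py = rω cosθ + a·ω_rod·cosφ = -2.9459 m/s.
|V_P| = √(V_Px² + V_Py²) = 5.5276 m/s.

5.53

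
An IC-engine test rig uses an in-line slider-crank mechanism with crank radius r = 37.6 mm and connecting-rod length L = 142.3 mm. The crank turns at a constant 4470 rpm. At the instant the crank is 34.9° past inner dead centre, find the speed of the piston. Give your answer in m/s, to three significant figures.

ω = 2π·4470/60 = 468.1 rad/s
For an in-line slider-crank, x = r cosθ + √(L² − r² sin²θ), so v = −rω sinθ·[1 + r cosθ/√(L² − r² sin²θ)].
With r = 0.0376 m, L = 0.1423 m, θ = 34.9°: √(L² − r² sin²θ) = 0.14066 m.
v = −0.0376·468.1·0.57215·[1 + 0.0376·0.82015/0.14066] = -12.278 m/s.
|v| = 12.278 m/s.

12.3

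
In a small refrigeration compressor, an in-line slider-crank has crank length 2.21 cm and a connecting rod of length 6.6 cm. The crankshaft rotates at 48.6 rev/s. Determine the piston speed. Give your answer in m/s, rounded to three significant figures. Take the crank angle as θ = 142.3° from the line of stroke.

ω = 2π·48.6 = 305.4 rad/s
For an in-line slider-crank, x = r cosθ + √(L² − r² sin²θ), so v = −rω sinθ·[1 + r cosθ/√(L² − r² sin²θ)].
With r = 0.0221 m, L = 0.066 m, θ = 142.3°: √(L² − r² sin²θ) = 0.064601 m.
v = −0.0221·305.4·0.61153·[1 + 0.0221·-0.79122/0.064601] = -3.0099 m/s.
|v| = 3.0099 m/s.

3.01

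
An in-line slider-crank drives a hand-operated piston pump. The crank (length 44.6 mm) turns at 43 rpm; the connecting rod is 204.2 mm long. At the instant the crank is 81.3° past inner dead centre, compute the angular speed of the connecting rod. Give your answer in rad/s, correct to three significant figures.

ω = 4.503 rad/s (converted from 43 rpm).
The rod makes angle φ with the slider axis where L sinφ = r sinθ; differentiating, L cosφ·φ̇ = r ω cosθ.
L cosφ = √(L² − r² sin²θ) = 0.19938 m.
|ω_rod| = r ω |cosθ| / √(L² − r² sin²θ) = 0.0446·4.503·0.15126/0.19938 = 0.15236 rad/s.

0.152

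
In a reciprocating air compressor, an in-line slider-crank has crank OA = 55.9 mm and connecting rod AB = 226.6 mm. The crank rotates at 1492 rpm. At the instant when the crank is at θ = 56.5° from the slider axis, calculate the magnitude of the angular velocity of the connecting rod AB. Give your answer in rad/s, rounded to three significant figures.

ω = 156.2 rad/s (converted from 1492 rpm).
The rod makes angle φ with the slider axis where L sinφ = r sinθ; differentiating, L cosφ·φ̇ = r ω cosθ.
L cosφ = √(L² − r² sin²θ) = 0.22175 m.
|ω_rod| = r ω |cosθ| / √(L² − r² sin²θ) = 0.0559·156.2·0.55194/0.22175 = 21.738 rad/s.

21.7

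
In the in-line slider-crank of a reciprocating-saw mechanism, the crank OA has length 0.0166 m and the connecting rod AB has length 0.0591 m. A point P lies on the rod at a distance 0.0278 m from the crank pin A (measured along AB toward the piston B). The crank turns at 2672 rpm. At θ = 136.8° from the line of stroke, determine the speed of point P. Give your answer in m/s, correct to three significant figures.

ω = 279.8 rad/s.  Crank-pin speed |V_A| = rω = 4.6449 m/s, perpendicular to OA.
Rod angle: sinφ = −(r/L) sinθ ⇒ φ = -11.086°; ω_rod = −rω cosθ/√(L²−r²sin²θ) = +58.381 rad/s.
V_P = V_A + ω_rod × AP, with AP = 0.0278 m along the rod.
Components: V_Px = −rω sinθ − a·ω_rod·sinφ = -2.8676 m/s;  V_Py = rω cosθ + a·ω_rod·cosφ = -1.7932 m/s.
|V_P| = √(V_Px² + V_Py²) = 3.3821 m/s.

3.38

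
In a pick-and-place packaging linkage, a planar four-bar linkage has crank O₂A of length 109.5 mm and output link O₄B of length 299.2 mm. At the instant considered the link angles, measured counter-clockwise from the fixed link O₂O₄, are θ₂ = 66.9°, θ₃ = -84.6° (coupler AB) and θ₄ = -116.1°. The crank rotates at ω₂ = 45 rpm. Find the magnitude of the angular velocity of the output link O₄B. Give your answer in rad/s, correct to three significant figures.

ω₂ = 4.712 rad/s (from 45 rpm).
Differentiating the loop-closure r₂e^{iθ₂}+r₃e^{iθ₃}=r₁+r₄e^{iθ₄} gives r₂ω₂e^{iθ₂}+r₃ω₃e^{iθ₃}=r₄ω₄e^{iθ₄}.
Eliminating the other unknown: ω₄ = r₂ω₂ sin(θ₂−θ₃) / [r₄ sin(θ₄−θ₃)].
Numerator sine = +0.47716; denominator sine = -0.52250.
Result = 0.1095·4.712·(+0.47716) / (0.2992·(-0.52250)) = -1.575 rad/s; magnitude 1.575 rad/s.

1.57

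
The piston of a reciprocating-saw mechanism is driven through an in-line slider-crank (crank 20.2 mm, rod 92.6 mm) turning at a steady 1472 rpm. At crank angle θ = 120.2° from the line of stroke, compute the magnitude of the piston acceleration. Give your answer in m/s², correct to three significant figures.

ω = 2π·1472/60 = 154.1 rad/s
x(θ) = r cosθ + √(L² − r² sin²θ); with ω constant, a = ω²·d²x/dθ².
d²x/dθ² = −r cosθ − r²(cos2θ)/√u − r⁴ sin²2θ/(4u^{3/2}),  u = L² − r² sin²θ = 0.00826997 m².
Substituting r = 0.0202 m, L = 0.0926 m, θ = 120.2°: d²x/dθ² = +0.012335 m.
a = ω²·d²x/dθ² = (154.1)²·(+0.012335) = +293.11 m/s²;  |a| = 293.11 m/s².

293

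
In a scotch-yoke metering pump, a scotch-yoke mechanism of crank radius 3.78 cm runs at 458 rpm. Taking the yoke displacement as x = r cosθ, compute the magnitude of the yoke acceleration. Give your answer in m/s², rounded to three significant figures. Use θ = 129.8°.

55.7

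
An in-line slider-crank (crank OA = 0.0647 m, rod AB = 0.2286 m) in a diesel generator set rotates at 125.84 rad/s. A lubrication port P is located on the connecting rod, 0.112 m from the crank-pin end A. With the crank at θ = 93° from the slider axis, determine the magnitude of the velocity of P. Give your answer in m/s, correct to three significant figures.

8.07

ω = 125.8 rad/s.  Crank-pin speed |V_A| = rω = 8.1418 m/s, perpendicular to OA.
Rod angle: sinφ = −(r/L) sinθ ⇒ φ = -16.418°; ω_rod = −rω cosθ/√(L²−r²sin²θ) = +1.9432 rad/s.
V_P = V_A + ω_rod × AP, with AP = 0.112 m along the rod.
Components: V_Px = −rω sinθ − a·ω_rod·sinφ = -8.0692 m/s;  V_Py = rω cosθ + a·ω_rod·cosφ = -0.21734 m/s.
|V_P| = √(V_Px² + V_Py²) = 8.0721 m/s.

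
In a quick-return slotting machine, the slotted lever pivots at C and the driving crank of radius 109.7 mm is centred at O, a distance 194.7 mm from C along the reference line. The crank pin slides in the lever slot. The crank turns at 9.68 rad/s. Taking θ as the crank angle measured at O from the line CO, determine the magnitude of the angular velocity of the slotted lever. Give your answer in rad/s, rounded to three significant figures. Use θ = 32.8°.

ω = 9.68 rad/s
Crank pin A relative to C: A = (d + r cosθ, r sinθ); lever angle φ = atan2(r sinθ, d + r cosθ).
Differentiating tanφ: φ̇ = rω(d cosθ + r)/(d² + r² + 2dr cosθ).
d² + r² + 2dr cosθ = |CA|² = 0.0858488 m²;  d cosθ + r = +0.27336 m.
|ω_lever| = |0.1097·9.68·+0.27336| / 0.0858488 = 3.3813 rad/s.

3.38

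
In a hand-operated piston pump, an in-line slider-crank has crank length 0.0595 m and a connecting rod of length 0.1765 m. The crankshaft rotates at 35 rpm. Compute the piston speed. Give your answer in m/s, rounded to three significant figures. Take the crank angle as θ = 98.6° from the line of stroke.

ω = 2π·35/60 = 3.665 rad/s
For an in-line slider-crank, x = r cosθ + √(L² − r² sin²θ), so v = −rω sinθ·[1 + r cosθ/√(L² − r² sin²θ)].
With r = 0.0595 m, L = 0.1765 m, θ = 98.6°: √(L² − r² sin²θ) = 0.16641 m.
v = −0.0595·3.665·0.98876·[1 + 0.0595·-0.14954/0.16641] = -0.2041 m/s.
|v| = 0.2041 m/s.

0.204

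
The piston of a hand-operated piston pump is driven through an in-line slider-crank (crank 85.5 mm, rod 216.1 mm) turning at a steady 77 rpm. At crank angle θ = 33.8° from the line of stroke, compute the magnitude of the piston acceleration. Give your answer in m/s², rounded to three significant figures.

ω = 2π·77/60 = 8.063 rad/s
x(θ) = r cosθ + √(L² − r² sin²θ); with ω constant, a = ω²·d²x/dθ².
d²x/dθ² = −r cosθ − r²(cos2θ)/√u − r⁴ sin²2θ/(4u^{3/2}),  u = L² − r² sin²θ = 0.0444369 m².
Substituting r = 0.0855 m, L = 0.2161 m, θ = 33.8°: d²x/dθ² = -0.085483 m.
a = ω²·d²x/dθ² = (8.063)²·(-0.085483) = -5.558 m/s²;  |a| = 5.558 m/s².

5.56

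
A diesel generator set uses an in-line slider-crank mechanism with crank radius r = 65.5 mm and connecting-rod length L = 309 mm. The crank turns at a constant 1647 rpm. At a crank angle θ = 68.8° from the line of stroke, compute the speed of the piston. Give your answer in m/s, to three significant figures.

ω = 2π·1647/60 = 172.5 rad/s
For an in-line slider-crank, x = r cosθ + √(L² − r² sin²θ), so v = −rω sinθ·[1 + r cosθ/√(L² − r² sin²θ)].
With r = 0.0655 m, L = 0.309 m, θ = 68.8°: √(L² − r² sin²θ) = 0.30291 m.
v = −0.0655·172.5·0.93232·[1 + 0.0655·0.36162/0.30291] = -11.356 m/s.
|v| = 11.356 m/s.

11.4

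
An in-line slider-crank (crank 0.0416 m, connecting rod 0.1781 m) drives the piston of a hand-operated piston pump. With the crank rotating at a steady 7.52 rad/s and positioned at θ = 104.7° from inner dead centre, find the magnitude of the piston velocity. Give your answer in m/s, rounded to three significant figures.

0.284

ω = 7.52 rad/s
For an in-line slider-crank, x = r cosθ + √(L² − r² sin²θ), so v = −rω sinθ·[1 + r cosθ/√(L² − r² sin²θ)].
With r = 0.0416 m, L = 0.1781 m, θ = 104.7°: √(L² − r² sin²θ) = 0.17349 m.
v = −0.0416·7.52·0.96727·[1 + 0.0416·-0.25376/0.17349] = -0.28418 m/s.
|v| = 0.28418 m/s.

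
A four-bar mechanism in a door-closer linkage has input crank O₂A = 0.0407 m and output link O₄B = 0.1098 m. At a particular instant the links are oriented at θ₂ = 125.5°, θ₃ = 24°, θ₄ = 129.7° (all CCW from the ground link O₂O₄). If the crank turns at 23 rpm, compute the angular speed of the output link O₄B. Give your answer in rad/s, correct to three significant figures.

ω₂ = 2.409 rad/s (from 23 rpm).
Differentiating the loop-closure r₂e^{iθ₂}+r₃e^{iθ₃}=r₁+r₄e^{iθ₄} gives r₂ω₂e^{iθ₂}+r₃ω₃e^{iθ₃}=r₄ω₄e^{iθ₄}.
Eliminating the other unknown: ω₄ = r₂ω₂ sin(θ₂−θ₃) / [r₄ sin(θ₄−θ₃)].
Numerator sine = +0.97992; denominator sine = +0.96269.
Result = 0.0407·2.409·(+0.97992) / (0.1098·(+0.96269)) = +0.90877 rad/s; magnitude 0.90877 rad/s.

0.909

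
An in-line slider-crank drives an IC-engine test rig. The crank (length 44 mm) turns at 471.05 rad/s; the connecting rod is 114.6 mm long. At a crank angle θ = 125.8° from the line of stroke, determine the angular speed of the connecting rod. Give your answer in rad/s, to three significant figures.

ω = 471.1 rad/s
The rod makes angle φ with the slider axis where L sinφ = r sinθ; differentiating, L cosφ·φ̇ = r ω cosθ.
L cosφ = √(L² − r² sin²θ) = 0.1089 m.
|ω_rod| = r ω |cosθ| / √(L² − r² sin²θ) = 0.044·471.1·0.58496/0.1089 = 111.33 rad/s.

111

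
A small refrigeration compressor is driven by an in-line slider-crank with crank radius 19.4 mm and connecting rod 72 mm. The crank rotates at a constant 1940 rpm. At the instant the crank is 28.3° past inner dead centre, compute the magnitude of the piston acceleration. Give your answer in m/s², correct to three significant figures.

ω = 2π·1940/60 = 203.2 rad/s
x(θ) = r cosθ + √(L² − r² sin²θ); with ω constant, a = ω²·d²x/dθ².
d²x/dθ² = −r cosθ − r²(cos2θ)/√u − r⁴ sin²2θ/(4u^{3/2}),  u = L² − r² sin²θ = 0.00509941 m².
Substituting r = 0.0194 m, L = 0.072 m, θ = 28.3°: d²x/dθ² = -0.02005 m.
a = ω²·d²x/dθ² = (203.2)²·(-0.02005) = -827.53 m/s²;  |a| = 827.53 m/s².

828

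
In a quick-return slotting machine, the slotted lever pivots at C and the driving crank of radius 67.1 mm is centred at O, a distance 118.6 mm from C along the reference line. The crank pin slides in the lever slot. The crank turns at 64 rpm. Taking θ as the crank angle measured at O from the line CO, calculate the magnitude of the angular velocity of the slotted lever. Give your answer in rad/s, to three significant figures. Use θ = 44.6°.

2.28

ω = 6.702 rad/s (from 64 rpm).
Crank pin A relative to C: A = (d + r cosθ, r sinθ); lever angle φ = atan2(r sinθ, d + r cosθ).
Differentiating tanφ: φ̇ = rω(d cosθ + r)/(d² + r² + 2dr cosθ).
d² + r² + 2dr cosθ = |CA|² = 0.0299011 m²;  d cosθ + r = +0.15155 m.
|ω_lever| = |0.0671·6.702·+0.15155| / 0.0299011 = 2.2792 rad/s.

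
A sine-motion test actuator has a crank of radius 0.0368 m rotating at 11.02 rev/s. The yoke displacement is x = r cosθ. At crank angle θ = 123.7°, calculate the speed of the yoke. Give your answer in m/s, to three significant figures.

2.12

ω = 69.24 rad/s (from 11.02 rev/s).
x = r cosθ ⇒ ẋ = −rω sinθ.
|v| = rω|sinθ| = 0.0368·69.24·|sin 123.7°| = 2.1199 m/s.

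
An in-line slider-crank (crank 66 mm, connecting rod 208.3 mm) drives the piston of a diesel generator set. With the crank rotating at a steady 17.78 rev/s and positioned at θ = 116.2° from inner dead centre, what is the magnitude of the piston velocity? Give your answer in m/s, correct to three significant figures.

ω = 2π·17.8 = 111.7 rad/s
For an in-line slider-crank, x = r cosθ + √(L² − r² sin²θ), so v = −rω sinθ·[1 + r cosθ/√(L² − r² sin²θ)].
With r = 0.066 m, L = 0.2083 m, θ = 116.2°: √(L² − r² sin²θ) = 0.1997 m.
v = −0.066·111.7·0.89726·[1 + 0.066·-0.44151/0.1997] = -5.6504 m/s.
|v| = 5.6504 m/s.

5.65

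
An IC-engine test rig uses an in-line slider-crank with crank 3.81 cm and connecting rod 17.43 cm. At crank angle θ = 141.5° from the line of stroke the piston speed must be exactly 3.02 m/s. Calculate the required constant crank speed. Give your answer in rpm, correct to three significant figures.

1470

For an in-line slider-crank, |v_piston| = rω|sinθ|·[1 + r cosθ/√(L² − r² sin²θ)].
With r = 0.0381 m, L = 0.1743 m, θ = 141.5°: the bracketed kinematic factor |dx/dθ| = 0.019622 m.
ω = v/|dx/dθ| = 3.02/0.019622 = 153.91 rad/s.
N = 60ω/(2π) = 1469.7 rpm.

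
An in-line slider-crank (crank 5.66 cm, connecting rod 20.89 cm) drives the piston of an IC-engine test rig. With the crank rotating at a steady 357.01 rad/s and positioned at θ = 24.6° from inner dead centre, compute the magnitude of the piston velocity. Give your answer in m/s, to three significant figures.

10.5

ω = 357 rad/s
For an in-line slider-crank, x = r cosθ + √(L² − r² sin²θ), so v = −rω sinθ·[1 + r cosθ/√(L² − r² sin²θ)].
With r = 0.0566 m, L = 0.2089 m, θ = 24.6°: √(L² − r² sin²θ) = 0.20757 m.
v = −0.0566·357·0.41628·[1 + 0.0566·0.90924/0.20757] = -10.497 m/s.
|v| = 10.497 m/s.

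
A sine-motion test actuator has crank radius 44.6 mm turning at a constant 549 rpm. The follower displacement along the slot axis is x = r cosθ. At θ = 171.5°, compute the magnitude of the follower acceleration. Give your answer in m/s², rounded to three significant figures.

146

ω = 57.49 rad/s (from 549 rpm).
x = r cosθ ⇒ ẍ = −rω² cosθ (ω constant).
|a| = rω²|cosθ| = 0.0446·(57.49)²·|cos 171.5°| = 145.79 m/s².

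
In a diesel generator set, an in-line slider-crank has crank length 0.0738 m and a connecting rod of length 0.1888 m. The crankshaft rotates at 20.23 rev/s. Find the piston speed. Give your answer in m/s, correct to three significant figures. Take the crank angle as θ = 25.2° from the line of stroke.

5.43

ω = 2π·20.2 = 127.1 rad/s
For an in-line slider-crank, x = r cosθ + √(L² − r² sin²θ), so v = −rω sinθ·[1 + r cosθ/√(L² − r² sin²θ)].
With r = 0.0738 m, L = 0.1888 m, θ = 25.2°: √(L² − r² sin²θ) = 0.18617 m.
v = −0.0738·127.1·0.42578·[1 + 0.0738·0.90483/0.18617] = -5.4267 m/s.
|v| = 5.4267 m/s.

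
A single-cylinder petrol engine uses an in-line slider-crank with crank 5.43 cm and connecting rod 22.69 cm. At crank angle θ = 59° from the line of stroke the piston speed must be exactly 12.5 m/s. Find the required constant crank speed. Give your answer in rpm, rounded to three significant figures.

2280

For an in-line slider-crank, |v_piston| = rω|sinθ|·[1 + r cosθ/√(L² − r² sin²θ)].
With r = 0.0543 m, L = 0.2269 m, θ = 59°: the bracketed kinematic factor |dx/dθ| = 0.052406 m.
ω = v/|dx/dθ| = 12.5/0.052406 = 238.52 rad/s.
N = 60ω/(2π) = 2277.7 rpm.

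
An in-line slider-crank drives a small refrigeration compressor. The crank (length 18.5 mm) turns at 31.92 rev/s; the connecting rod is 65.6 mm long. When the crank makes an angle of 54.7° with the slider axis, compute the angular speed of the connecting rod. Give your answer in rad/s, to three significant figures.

ω = 200.6 rad/s (converted from 31.92 rev/s).
The rod makes angle φ with the slider axis where L sinφ = r sinθ; differentiating, L cosφ·φ̇ = r ω cosθ.
L cosφ = √(L² − r² sin²θ) = 0.063839 m.
|ω_rod| = r ω |cosθ| / √(L² − r² sin²θ) = 0.0185·200.6·0.57786/0.063839 = 33.585 rad/s.

33.6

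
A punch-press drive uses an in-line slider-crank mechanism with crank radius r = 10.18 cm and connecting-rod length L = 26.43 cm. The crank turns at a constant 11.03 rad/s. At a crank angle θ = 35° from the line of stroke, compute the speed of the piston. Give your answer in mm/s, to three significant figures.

852

ω = 11.03 rad/s
For an in-line slider-crank, x = r cosθ + √(L² − r² sin²θ), so v = −rω sinθ·[1 + r cosθ/√(L² − r² sin²θ)].
With r = 0.1018 m, L = 0.2643 m, θ = 35°: √(L² − r² sin²θ) = 0.25777 m.
v = −0.1018·11.03·0.57358·[1 + 0.1018·0.81915/0.25777] = -0.85239 m/s.
|v| = 0.85239 m/s = 852.39 mm/s.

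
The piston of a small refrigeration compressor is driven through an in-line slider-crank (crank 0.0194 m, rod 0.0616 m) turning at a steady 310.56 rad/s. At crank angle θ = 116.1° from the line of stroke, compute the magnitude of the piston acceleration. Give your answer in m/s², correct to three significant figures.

ω = 310.6 rad/s
x(θ) = r cosθ + √(L² − r² sin²θ); with ω constant, a = ω²·d²x/dθ².
d²x/dθ² = −r cosθ − r²(cos2θ)/√u − r⁴ sin²2θ/(4u^{3/2}),  u = L² − r² sin²θ = 0.00349104 m².
Substituting r = 0.0194 m, L = 0.0616 m, θ = 116.1°: d²x/dθ² = +0.012332 m.
a = ω²·d²x/dθ² = (310.6)²·(+0.012332) = +1189.4 m/s²;  |a| = 1189.4 m/s².

1190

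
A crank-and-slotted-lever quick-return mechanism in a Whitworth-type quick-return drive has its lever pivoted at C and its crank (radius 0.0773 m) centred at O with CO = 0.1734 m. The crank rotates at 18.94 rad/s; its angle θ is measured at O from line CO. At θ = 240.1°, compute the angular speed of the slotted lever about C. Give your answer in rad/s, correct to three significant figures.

0.590

ω = 18.94 rad/s
Crank pin A relative to C: A = (d + r cosθ, r sinθ); lever angle φ = atan2(r sinθ, d + r cosθ).
Differentiating tanφ: φ̇ = rω(d cosθ + r)/(d² + r² + 2dr cosθ).
d² + r² + 2dr cosθ = |CA|² = 0.0226796 m²;  d cosθ + r = -0.0091378 m.
|ω_lever| = |0.0773·18.94·-0.0091378| / 0.0226796 = 0.58988 rad/s.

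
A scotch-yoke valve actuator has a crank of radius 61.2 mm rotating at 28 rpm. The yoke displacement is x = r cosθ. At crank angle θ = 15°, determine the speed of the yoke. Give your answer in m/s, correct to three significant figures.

0.0464

ω = 2.932 rad/s (from 28 rpm).
x = r cosθ ⇒ ẋ = −rω sinθ.
|v| = rω|sinθ| = 0.0612·2.932·|sin 15°| = 0.046445 m/s.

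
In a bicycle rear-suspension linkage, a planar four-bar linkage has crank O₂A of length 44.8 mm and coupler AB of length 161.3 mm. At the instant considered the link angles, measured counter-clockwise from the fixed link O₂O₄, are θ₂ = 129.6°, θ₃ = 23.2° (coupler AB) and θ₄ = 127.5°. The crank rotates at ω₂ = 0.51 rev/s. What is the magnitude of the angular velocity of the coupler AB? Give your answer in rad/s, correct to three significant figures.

ω₂ = 3.204 rad/s (from 0.51 rev/s).
Differentiating the loop-closure r₂e^{iθ₂}+r₃e^{iθ₃}=r₁+r₄e^{iθ₄} gives r₂ω₂e^{iθ₂}+r₃ω₃e^{iθ₃}=r₄ω₄e^{iθ₄}.
Eliminating the other unknown: ω₃ = r₂ω₂ sin(θ₄−θ₂) / [r₃ sin(θ₃−θ₄)].
Numerator sine = -0.03664; denominator sine = -0.96902.
Result = 0.0448·3.204·(-0.03664) / (0.1613·(-0.96902)) = +0.033656 rad/s; magnitude 0.033656 rad/s.

0.0337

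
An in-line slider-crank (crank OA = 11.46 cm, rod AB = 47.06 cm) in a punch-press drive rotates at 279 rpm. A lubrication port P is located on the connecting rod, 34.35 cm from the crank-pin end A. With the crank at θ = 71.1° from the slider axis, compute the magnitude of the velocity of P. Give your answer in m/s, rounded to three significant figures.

3.37

ω = 29.22 rad/s.  Crank-pin speed |V_A| = rω = 3.3482 m/s, perpendicular to OA.
Rod angle: sinφ = −(r/L) sinθ ⇒ φ = -13.320°; ω_rod = −rω cosθ/√(L²−r²sin²θ) = -2.3683 rad/s.
V_P = V_A + ω_rod × AP, with AP = 0.3435 m along the rod.
Components: V_Px = −rω sinθ − a·ω_rod·sinφ = -3.3552 m/s;  V_Py = rω cosθ + a·ω_rod·cosφ = +0.29292 m/s.
|V_P| = √(V_Px² + V_Py²) = 3.3679 m/s.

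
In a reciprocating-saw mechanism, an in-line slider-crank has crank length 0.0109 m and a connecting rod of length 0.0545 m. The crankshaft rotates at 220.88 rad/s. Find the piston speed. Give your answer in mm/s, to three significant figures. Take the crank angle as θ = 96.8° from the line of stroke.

2330

ω = 220.9 rad/s
For an in-line slider-crank, x = r cosθ + √(L² − r² sin²θ), so v = −rω sinθ·[1 + r cosθ/√(L² − r² sin²θ)].
With r = 0.0109 m, L = 0.0545 m, θ = 96.8°: √(L² − r² sin²θ) = 0.053414 m.
v = −0.0109·220.9·0.99297·[1 + 0.0109·-0.11840/0.053414] = -2.3329 m/s.
|v| = 2.3329 m/s = 2332.9 mm/s.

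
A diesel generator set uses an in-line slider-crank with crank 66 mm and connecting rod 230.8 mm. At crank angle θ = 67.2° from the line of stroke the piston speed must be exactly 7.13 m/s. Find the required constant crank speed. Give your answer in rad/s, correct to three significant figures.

For an in-line slider-crank, |v_piston| = rω|sinθ|·[1 + r cosθ/√(L² − r² sin²θ)].
With r = 0.066 m, L = 0.2308 m, θ = 67.2°: the bracketed kinematic factor |dx/dθ| = 0.067833 m.
ω = v/|dx/dθ| = 7.13/0.067833 = 105.11 rad/s.

105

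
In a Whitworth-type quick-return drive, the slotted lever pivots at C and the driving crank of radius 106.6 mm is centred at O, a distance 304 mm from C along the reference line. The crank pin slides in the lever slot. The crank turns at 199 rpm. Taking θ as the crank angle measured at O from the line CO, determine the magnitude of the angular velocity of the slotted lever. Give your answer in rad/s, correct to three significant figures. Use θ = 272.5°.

ω = 20.84 rad/s (from 199 rpm).
Crank pin A relative to C: A = (d + r cosθ, r sinθ); lever angle φ = atan2(r sinθ, d + r cosθ).
Differentiating tanφ: φ̇ = rω(d cosθ + r)/(d² + r² + 2dr cosθ).
d² + r² + 2dr cosθ = |CA|² = 0.106607 m²;  d cosθ + r = +0.11986 m.
|ω_lever| = |0.1066·20.84·+0.11986| / 0.106607 = 2.4976 rad/s.

2.50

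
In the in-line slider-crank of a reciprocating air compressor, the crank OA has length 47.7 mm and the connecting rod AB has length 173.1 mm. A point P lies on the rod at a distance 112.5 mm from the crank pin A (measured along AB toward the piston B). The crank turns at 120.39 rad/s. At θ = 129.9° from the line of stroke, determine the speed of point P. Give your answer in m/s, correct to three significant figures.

4.10

ω = 120.4 rad/s.  Crank-pin speed |V_A| = rω = 5.7426 m/s, perpendicular to OA.
Rod angle: sinφ = −(r/L) sinθ ⇒ φ = -12.205°; ω_rod = −rω cosθ/√(L²−r²sin²θ) = +21.772 rad/s.
V_P = V_A + ω_rod × AP, with AP = 0.1125 m along the rod.
Components: V_Px = −rω sinθ − a·ω_rod·sinφ = -3.8877 m/s;  V_Py = rω cosθ + a·ω_rod·cosφ = -1.2896 m/s.
|V_P| = √(V_Px² + V_Py²) = 4.096 m/s.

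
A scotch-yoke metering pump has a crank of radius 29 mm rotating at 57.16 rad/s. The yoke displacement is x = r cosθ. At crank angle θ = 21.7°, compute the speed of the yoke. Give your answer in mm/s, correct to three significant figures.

613

ω = 57.16 rad/s
x = r cosθ ⇒ ẋ = −rω sinθ.
|v| = rω|sinθ| = 0.029·57.16·|sin 21.7°| = 0.61291 m/s = 612.91 mm/s.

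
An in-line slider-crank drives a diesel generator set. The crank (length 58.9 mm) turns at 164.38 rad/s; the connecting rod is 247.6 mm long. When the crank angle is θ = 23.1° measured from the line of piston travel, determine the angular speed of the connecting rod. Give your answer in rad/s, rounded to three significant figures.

36.1

ω = 164.4 rad/s
The rod makes angle φ with the slider axis where L sinφ = r sinθ; differentiating, L cosφ·φ̇ = r ω cosθ.
L cosφ = √(L² − r² sin²θ) = 0.24652 m.
|ω_rod| = r ω |cosθ| / √(L² − r² sin²θ) = 0.0589·164.4·0.91982/0.24652 = 36.126 rad/s.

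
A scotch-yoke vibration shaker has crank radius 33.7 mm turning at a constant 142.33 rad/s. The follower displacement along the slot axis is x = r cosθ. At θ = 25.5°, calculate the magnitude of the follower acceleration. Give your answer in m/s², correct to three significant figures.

616

ω = 142.3 rad/s
x = r cosθ ⇒ ẍ = −rω² cosθ (ω constant).
|a| = rω²|cosθ| = 0.0337·(142.3)²·|cos 25.5°| = 616.18 m/s².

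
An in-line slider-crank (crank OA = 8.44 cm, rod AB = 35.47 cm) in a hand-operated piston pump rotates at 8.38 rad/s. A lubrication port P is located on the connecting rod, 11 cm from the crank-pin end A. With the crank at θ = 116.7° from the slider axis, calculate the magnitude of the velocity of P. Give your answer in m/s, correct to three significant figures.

0.649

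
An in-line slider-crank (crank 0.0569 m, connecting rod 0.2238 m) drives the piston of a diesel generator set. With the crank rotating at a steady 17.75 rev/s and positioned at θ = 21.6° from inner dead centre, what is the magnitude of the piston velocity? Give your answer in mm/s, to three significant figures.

ω = 2π·17.8 = 111.5 rad/s
For an in-line slider-crank, x = r cosθ + √(L² − r² sin²θ), so v = −rω sinθ·[1 + r cosθ/√(L² − r² sin²θ)].
With r = 0.0569 m, L = 0.2238 m, θ = 21.6°: √(L² − r² sin²θ) = 0.22282 m.
v = −0.0569·111.5·0.36812·[1 + 0.0569·0.92978/0.22282] = -2.8907 m/s.
|v| = 2.8907 m/s = 2890.7 mm/s.

2890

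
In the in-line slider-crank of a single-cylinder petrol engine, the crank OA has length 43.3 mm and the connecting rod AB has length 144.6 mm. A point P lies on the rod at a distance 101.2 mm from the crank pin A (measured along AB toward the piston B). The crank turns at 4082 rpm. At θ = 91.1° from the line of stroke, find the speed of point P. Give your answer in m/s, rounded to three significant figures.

18.4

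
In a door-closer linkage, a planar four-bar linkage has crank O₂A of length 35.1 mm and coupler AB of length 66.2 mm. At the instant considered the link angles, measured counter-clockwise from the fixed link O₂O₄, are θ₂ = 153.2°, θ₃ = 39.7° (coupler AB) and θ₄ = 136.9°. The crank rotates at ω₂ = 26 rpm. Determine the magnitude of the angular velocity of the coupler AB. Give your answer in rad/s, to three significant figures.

0.408

ω₂ = 2.723 rad/s (from 26 rpm).
Differentiating the loop-closure r₂e^{iθ₂}+r₃e^{iθ₃}=r₁+r₄e^{iθ₄} gives r₂ω₂e^{iθ₂}+r₃ω₃e^{iθ₃}=r₄ω₄e^{iθ₄}.
Eliminating the other unknown: ω₃ = r₂ω₂ sin(θ₄−θ₂) / [r₃ sin(θ₃−θ₄)].
Numerator sine = -0.28067; denominator sine = -0.99211.
Result = 0.0351·2.723·(-0.28067) / (0.0662·(-0.99211)) = +0.40839 rad/s; magnitude 0.40839 rad/s.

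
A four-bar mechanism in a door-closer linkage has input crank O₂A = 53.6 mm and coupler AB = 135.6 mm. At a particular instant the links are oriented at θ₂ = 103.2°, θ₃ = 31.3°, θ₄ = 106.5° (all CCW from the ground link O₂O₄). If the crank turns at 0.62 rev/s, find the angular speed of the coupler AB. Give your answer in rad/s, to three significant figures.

0.0917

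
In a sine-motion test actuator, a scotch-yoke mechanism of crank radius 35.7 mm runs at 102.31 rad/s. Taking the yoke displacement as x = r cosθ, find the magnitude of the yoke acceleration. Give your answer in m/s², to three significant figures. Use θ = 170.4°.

368

ω = 102.3 rad/s
x = r cosθ ⇒ ẍ = −rω² cosθ (ω constant).
|a| = rω²|cosθ| = 0.0357·(102.3)²·|cos 170.4°| = 368.45 m/s².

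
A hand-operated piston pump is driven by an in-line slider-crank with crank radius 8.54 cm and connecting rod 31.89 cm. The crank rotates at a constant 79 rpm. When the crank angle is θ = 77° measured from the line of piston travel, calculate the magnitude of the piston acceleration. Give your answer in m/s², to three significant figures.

ω = 2π·79/60 = 8.273 rad/s
x(θ) = r cosθ + √(L² − r² sin²θ); with ω constant, a = ω²·d²x/dθ².
d²x/dθ² = −r cosθ − r²(cos2θ)/√u − r⁴ sin²2θ/(4u^{3/2}),  u = L² − r² sin²θ = 0.0947731 m².
Substituting r = 0.0854 m, L = 0.3189 m, θ = 77°: d²x/dθ² = +0.0019944 m.
a = ω²·d²x/dθ² = (8.273)²·(+0.0019944) = +0.1365 m/s²;  |a| = 0.1365 m/s².

0.136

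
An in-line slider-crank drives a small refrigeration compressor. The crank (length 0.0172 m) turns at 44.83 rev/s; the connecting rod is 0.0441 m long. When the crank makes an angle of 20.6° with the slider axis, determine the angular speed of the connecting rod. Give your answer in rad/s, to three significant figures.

104

ω = 281.7 rad/s (converted from 44.83 rev/s).
The rod makes angle φ with the slider axis where L sinφ = r sinθ; differentiating, L cosφ·φ̇ = r ω cosθ.
L cosφ = √(L² − r² sin²θ) = 0.043683 m.
|ω_rod| = r ω |cosθ| / √(L² − r² sin²θ) = 0.0172·281.7·0.93606/0.043683 = 103.82 rad/s.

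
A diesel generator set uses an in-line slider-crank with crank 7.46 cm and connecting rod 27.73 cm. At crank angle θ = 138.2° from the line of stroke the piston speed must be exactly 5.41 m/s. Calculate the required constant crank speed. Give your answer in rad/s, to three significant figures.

137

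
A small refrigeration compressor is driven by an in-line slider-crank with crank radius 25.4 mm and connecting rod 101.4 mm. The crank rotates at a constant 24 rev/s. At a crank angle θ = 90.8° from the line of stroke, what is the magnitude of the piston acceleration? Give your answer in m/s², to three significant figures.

ω = 2π·24 = 150.8 rad/s
x(θ) = r cosθ + √(L² − r² sin²θ); with ω constant, a = ω²·d²x/dθ².
d²x/dθ² = −r cosθ − r²(cos2θ)/√u − r⁴ sin²2θ/(4u^{3/2}),  u = L² − r² sin²θ = 0.00963693 m².
Substituting r = 0.0254 m, L = 0.1014 m, θ = 90.8°: d²x/dθ² = +0.006924 m.
a = ω²·d²x/dθ² = (150.8)²·(+0.006924) = +157.45 m/s²;  |a| = 157.45 m/s².

157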